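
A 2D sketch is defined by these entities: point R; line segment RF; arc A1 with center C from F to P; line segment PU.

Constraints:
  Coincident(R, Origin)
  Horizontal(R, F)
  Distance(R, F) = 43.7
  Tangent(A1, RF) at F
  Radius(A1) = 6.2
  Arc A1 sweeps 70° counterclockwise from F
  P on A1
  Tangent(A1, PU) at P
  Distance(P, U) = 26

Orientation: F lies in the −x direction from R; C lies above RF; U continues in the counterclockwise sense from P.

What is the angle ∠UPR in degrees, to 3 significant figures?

76.1°

R is at the origin; RF is horizontal with |RF| = 43.7 and F on the −x side, so F = (-43.7, 0.00). Since A1 is tangent to RF there, CF ⟂ RF, so C = F + (0, 6.2) = (-43.7, 6.20). On A1, F sits at bearing -90° from C; a 70° counterclockwise sweep puts P at bearing -20°, so P = C + 6.2·(cos -20°, sin -20°) = (-37.9, 4.08). The tangent condition forces CP to be normal to PU, so PU runs along (−sin -20°, cos -20°); with |PU| = 26.0, U = (-29.0, 28.5). Then cos ∠UPR = PU·PR / (|PU||PR|), giving 76.1°.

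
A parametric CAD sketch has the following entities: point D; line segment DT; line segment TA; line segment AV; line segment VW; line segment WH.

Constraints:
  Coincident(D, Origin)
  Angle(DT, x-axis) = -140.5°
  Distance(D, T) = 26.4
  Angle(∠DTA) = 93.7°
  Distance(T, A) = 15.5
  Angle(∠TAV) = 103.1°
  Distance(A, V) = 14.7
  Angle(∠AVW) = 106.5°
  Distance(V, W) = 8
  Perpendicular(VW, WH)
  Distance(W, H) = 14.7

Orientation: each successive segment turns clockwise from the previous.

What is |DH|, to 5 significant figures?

21.794

D is at the origin; DT runs at -140.5° with length 26.4, so T = (-20.371, -16.792). ∠DTA = 93.7° gives TA at 133.20° from the x-axis; with |TA| = 15.5, A = (-30.981, -5.4935). ∠TAV = 103.1° gives AV at 56.300° from the x-axis; with |AV| = 14.7, V = (-22.825, 6.7363). ∠AVW = 106.5° gives VW at -17.200° from the x-axis; with |VW| = 8.0, W = (-15.183, 4.3706). VW ⟂ WH, so WH runs at -107.20°; with |WH| = 14.7, H = (-19.530, -9.6720). Then |DH| = |H − D| = 21.794.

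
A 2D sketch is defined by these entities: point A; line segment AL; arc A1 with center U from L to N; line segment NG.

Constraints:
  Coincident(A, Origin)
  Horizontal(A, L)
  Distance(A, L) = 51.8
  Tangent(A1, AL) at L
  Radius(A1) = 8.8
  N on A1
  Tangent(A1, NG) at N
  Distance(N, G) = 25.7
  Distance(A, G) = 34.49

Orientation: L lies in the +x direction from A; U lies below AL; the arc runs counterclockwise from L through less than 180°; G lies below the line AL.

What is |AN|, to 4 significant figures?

45.62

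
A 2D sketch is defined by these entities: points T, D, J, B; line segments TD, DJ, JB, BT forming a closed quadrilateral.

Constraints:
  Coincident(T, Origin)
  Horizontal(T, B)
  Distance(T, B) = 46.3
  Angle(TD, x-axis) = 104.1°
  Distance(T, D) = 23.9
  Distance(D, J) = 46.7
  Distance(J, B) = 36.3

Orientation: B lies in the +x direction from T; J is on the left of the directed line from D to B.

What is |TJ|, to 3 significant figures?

52.9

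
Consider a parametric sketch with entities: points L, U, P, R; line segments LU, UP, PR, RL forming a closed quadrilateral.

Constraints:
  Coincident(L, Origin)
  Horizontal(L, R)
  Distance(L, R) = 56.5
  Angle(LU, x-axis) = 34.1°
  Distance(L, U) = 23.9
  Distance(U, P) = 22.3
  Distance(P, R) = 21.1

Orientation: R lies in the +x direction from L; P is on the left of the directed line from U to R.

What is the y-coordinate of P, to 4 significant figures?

15.33

L is at the origin; L and R share the same y with |LR| = 56.5 and R in +x, so R = (56.5, 0). LU runs at 34.1° with |LU| = 23.9, so U = (19.79, 13.40). P is determined by |UP| = 22.3 and |PR| = 21.1 together: it lies at the intersection of circle(U, 22.3) and circle(R, 21.1). With |UR| = 39.08, the foot of the radical line on UR is 20.21 from U and the perpendicular offset is √(22.3² − 20.21²) = 9.435. Taking the left-of-UR solution: P = (42.01, 15.33).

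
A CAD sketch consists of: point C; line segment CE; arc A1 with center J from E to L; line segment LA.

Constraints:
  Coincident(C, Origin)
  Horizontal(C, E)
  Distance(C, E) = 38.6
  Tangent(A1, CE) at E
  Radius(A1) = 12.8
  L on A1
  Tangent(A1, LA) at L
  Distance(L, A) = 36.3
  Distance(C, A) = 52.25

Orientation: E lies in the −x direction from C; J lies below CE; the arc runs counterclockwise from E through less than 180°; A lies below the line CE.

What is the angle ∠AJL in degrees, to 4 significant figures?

70.58°

C is at the origin; CE is horizontal with |CE| = 38.6 and E on the −x side, so E = (-38.60, 0.000). Since A1 is tangent to CE there, JE ⟂ CE, so J = E + (0, -12.8) = (-38.60, -12.80). Since JL ⟂ LA (tangency), |JA| = √(12.8² + 36.3²) = 38.49 regardless of where L sits on A1. So A lies on both circle(C, 52.25) and circle(J, 38.49); the below-CE intersection is A = (-21.86, -47.46). L is the foot of the tangent from A: L = (-47.62, -21.88).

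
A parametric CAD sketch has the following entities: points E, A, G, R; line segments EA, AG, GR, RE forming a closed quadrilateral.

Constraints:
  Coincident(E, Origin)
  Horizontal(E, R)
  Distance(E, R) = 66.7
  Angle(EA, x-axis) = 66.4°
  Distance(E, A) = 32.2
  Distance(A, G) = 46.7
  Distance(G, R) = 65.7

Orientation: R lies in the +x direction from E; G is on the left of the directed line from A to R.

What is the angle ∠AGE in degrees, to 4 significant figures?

8.819°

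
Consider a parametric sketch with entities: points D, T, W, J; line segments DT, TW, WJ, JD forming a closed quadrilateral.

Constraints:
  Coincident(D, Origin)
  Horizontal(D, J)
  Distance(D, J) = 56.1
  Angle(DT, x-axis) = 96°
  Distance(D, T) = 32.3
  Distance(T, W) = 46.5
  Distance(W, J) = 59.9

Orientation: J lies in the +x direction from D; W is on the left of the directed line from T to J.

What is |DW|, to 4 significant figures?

67.12

Checks: |TW| = 46.50 ✓; |WJ| = 59.90 ✓.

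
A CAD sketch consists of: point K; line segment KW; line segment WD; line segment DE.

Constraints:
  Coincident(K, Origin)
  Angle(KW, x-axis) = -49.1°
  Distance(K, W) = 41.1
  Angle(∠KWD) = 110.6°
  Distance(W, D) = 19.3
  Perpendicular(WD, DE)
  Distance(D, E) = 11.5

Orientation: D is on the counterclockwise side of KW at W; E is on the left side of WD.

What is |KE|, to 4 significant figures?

43.21

K is at the origin; KW runs at -49.1° with length 41.1, so W = 41.1·(cos -49.1°, sin -49.1°) = (26.91, -31.07). ∠KWD = 110.6°, so WD runs at -49.1° + (180° − 110.6°) = 20.30° from the x-axis; with |WD| = 19.3, D = W + 19.3·(cos 20.30°, sin 20.30°) = (45.01, -24.37). The perpendicularity gives DE at right angles to WD; with |DE| = 11.5 on the left of WD, E = D + 11.5·(-0.3469, 0.9379) = (41.02, -13.58). Then |KE| = |E − K| = 43.21.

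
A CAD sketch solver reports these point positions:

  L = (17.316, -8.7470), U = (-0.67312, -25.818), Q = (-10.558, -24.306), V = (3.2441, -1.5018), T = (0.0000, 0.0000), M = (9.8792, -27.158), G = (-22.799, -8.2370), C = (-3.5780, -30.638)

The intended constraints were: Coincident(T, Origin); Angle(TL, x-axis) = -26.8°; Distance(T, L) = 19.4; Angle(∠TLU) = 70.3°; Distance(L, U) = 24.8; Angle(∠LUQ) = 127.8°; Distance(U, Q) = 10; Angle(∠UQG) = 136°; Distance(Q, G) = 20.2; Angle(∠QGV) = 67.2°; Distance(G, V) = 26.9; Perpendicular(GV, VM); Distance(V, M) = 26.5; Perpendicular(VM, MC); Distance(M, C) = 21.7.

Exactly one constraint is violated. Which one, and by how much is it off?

Distance(M, C) = 21.7 — off by 7.80.

T = (0.00, 0.00) ✓; TL at -26.80° ✓; |TL| = 19.40 ✓; ∠TLU = 70.30° ✓; |LU| = 24.80 ✓; ∠LUQ = 127.8° ✓; |UQ| = 10.00 ✓; ∠UQG = 136.0° ✓; |QG| = 20.20 ✓; ∠QGV = 67.20° ✓; |GV| = 26.90 ✓; ∠(GV, VM) = 90.00° ✓; |VM| = 26.50 ✓; ∠(VM, MC) = 90.00° ✓; |MC| = 13.90 ✗.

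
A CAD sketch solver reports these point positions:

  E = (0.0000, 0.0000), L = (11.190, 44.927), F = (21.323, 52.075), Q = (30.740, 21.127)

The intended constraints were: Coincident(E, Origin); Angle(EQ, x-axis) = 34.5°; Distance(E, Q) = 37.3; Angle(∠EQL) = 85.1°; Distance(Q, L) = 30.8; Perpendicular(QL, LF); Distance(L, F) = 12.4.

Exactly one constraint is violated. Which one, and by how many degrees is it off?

Perpendicular(QL, LF) — off by 4.20°.

E = (0.00, 0.00) ✓; EQ at 34.50° ✓; |EQ| = 37.30 ✓; ∠EQL = 85.10° ✓; |QL| = 30.80 ✓; ∠(QL, LF) = 94.20° ✗; |LF| = 12.40 ✓.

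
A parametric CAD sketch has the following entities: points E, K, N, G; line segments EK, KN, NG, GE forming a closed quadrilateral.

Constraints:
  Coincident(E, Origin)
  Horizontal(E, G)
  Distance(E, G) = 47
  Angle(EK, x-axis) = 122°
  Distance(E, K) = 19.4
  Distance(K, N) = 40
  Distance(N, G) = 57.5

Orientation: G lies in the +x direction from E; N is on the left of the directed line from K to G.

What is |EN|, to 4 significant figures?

49.87

Checks: |KN| = 40.00 ✓; |NG| = 57.50 ✓.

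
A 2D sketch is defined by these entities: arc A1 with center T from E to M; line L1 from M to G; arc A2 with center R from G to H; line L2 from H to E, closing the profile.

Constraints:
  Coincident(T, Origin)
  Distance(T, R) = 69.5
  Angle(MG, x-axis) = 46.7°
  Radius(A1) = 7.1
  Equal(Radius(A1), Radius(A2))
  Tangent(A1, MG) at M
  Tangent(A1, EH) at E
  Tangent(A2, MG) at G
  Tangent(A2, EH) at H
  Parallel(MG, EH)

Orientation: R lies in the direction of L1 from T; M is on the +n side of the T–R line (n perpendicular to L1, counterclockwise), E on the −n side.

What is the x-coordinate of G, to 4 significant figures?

42.50

Tangency of A1 to both parallel lines with radius 7.1 puts M and E at T ± 7.1·n: M = (-5.167, 4.869), E = (5.167, -4.869). Equal radii place G and H the same way about R: G = R + 7.1·n = (42.50, 55.45), H = R − 7.1·n = (52.83, 45.71). So G.x = 42.50.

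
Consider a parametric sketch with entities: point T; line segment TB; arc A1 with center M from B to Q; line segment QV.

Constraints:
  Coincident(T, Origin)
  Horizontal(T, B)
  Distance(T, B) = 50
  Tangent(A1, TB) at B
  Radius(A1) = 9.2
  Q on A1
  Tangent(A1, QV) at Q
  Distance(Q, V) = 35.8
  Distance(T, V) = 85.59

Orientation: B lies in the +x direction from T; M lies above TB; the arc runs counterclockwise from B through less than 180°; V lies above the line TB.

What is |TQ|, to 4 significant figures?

57.25

T is at the origin; TB is horizontal with |TB| = 50.0 and B on the +x side, so B = (50.00, 0.000). A1 meets TB tangentially, so MB is at right angles to TB, so M = B + (0, 9.2) = (50.00, 9.200). Since MQ ⟂ QV (tangency), |MV| = √(9.2² + 35.8²) = 36.96 regardless of where Q sits on A1. So V lies on both circle(T, 85.59) and circle(M, 36.96); the above-TB intersection is V = (79.70, 31.21). Q is the foot of the tangent from V: Q = (57.14, 3.404).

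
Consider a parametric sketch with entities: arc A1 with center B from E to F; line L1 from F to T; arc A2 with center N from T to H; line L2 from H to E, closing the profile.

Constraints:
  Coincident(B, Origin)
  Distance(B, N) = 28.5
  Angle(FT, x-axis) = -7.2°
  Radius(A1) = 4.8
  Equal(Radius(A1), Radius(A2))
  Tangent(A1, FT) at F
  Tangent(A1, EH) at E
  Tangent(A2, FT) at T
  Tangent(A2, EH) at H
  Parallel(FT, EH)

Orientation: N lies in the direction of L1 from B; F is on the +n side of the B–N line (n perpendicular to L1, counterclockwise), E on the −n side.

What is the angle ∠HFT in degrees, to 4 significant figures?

18.62°

Tangency of A1 to both parallel lines with radius 4.8 puts F and E at B ± 4.8·n: F = (0.6016, 4.762), E = (-0.6016, -4.762). Equal radii place T and H the same way about N: T = N + 4.8·n = (28.88, 1.190), H = N − 4.8·n = (27.67, -8.334). Then cos ∠HFT = FH·FT / (|FH||FT|), giving 18.62°.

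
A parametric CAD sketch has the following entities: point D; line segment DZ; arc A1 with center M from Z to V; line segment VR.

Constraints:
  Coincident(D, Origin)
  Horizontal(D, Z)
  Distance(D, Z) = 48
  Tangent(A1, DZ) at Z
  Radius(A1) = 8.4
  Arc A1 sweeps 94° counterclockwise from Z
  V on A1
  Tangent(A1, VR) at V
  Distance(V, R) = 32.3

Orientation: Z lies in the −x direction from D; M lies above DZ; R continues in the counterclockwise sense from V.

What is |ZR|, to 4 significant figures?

41.66

D is at the origin; DZ is horizontal with |DZ| = 48.0 and Z on the −x side, so Z = (-48.00, 0.000). The tangent condition forces MZ to be normal to DZ, so M = Z + (0, 8.4) = (-48.00, 8.400). On A1, Z sits at bearing -90° from M; a 94° counterclockwise sweep puts V at bearing 4°, so V = M + 8.4·(cos 4°, sin 4°) = (-39.62, 8.986). A1 meets VR tangentially, so MV is at right angles to VR, so VR runs along (−sin 4°, cos 4°); with |VR| = 32.3, R = (-41.87, 41.21). Then |ZR| = |R − Z| = 41.66.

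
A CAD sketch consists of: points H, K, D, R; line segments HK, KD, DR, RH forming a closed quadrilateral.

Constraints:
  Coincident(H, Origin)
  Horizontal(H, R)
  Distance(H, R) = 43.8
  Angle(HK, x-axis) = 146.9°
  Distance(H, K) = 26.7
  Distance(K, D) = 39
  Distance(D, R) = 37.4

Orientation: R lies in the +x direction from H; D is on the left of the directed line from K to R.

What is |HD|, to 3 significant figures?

28.8

H is at the origin; H and R share the same y with |HR| = 43.8 and R in +x, so R = (43.8, 0). HK runs at 146.9° with |HK| = 26.7, so K = (-22.4, 14.6). D is determined by |KD| = 39.0 and |DR| = 37.4 together: it lies at the intersection of circle(K, 39.0) and circle(R, 37.4). With |KR| = 67.8, the foot of the radical line on KR is 34.8 from K and the perpendicular offset is √(39.0² − 34.8²) = 17.6. Taking the left-of-KR solution: D = (15.4, 24.3).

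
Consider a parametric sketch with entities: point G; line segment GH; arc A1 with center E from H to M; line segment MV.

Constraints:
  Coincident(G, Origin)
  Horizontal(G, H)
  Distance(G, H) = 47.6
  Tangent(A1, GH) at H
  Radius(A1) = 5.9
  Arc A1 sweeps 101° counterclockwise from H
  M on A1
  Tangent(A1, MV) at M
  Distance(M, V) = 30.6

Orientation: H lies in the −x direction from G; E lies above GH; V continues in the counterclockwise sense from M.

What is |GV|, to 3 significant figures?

60.4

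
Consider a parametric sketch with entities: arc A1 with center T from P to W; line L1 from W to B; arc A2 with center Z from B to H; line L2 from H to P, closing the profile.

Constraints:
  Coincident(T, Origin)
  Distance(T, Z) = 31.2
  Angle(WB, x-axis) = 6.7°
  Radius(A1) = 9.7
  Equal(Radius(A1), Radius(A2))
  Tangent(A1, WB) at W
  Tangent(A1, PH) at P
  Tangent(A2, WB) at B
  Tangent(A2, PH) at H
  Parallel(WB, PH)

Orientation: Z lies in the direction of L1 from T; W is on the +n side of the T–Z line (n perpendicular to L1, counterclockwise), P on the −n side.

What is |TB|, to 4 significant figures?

32.67

The slot axis is L1's direction at 6.7°, so u = (cos 6.7°, sin 6.7°) = (0.9932, 0.1167) and n = (−sin 6.7°, cos 6.7°) = (-0.1167, 0.9932). T is at the origin and Z lies 31.2 along u from T, so Z = 31.2·u = (30.99, 3.640). Tangency of A1 to both parallel lines with radius 9.7 puts W and P at T ± 9.7·n: W = (-1.132, 9.634), P = (1.132, -9.634). Equal radii place B and H the same way about Z: B = Z + 9.7·n = (29.86, 13.27), H = Z − 9.7·n = (32.12, -5.994). Then |TB| = |B − T| = 32.67.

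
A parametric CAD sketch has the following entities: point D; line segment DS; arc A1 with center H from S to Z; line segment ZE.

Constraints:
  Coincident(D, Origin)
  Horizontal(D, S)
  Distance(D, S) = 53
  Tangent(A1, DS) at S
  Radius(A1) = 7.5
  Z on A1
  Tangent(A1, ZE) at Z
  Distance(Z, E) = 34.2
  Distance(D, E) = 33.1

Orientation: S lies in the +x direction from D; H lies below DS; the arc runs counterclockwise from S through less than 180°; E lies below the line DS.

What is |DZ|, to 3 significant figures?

48.1

D is at the origin; DS is horizontal with |DS| = 53.0 and S on the +x side, so S = (53.0, 0.00). A1 meets DS tangentially, so HS is at right angles to DS, so H = S + (0, -7.5) = (53.0, -7.50). Since HZ ⟂ ZE (tangency), |HE| = √(7.5² + 34.2²) = 35.0 regardless of where Z sits on A1. So E lies on both circle(D, 33.1) and circle(H, 35.0); the below-DS intersection is E = (22.3, -24.4). Z is the foot of the tangent from E: Z = (48.1, -1.86).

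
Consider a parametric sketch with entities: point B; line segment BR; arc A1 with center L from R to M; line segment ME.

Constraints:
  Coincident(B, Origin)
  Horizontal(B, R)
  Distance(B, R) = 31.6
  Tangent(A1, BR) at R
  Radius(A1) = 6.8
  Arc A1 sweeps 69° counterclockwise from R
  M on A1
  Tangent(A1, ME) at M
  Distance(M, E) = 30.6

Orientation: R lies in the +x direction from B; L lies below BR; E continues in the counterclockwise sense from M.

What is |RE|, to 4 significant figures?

37.21

B is at the origin; BR is horizontal with |BR| = 31.6 and R on the +x side, so R = (31.60, 0.000). A1 meets BR tangentially, so LR is at right angles to BR, so L = R + (0, -6.8) = (31.60, -6.800). On A1, R sits at bearing 90° from L; a 69° counterclockwise sweep puts M at bearing 159°, so M = L + 6.8·(cos 159°, sin 159°) = (25.25, -4.363). The tangent condition forces LM to be normal to ME, so ME runs along (−sin 159°, cos 159°); with |ME| = 30.6, E = (14.29, -32.93). Then |RE| = |E − R| = 37.21.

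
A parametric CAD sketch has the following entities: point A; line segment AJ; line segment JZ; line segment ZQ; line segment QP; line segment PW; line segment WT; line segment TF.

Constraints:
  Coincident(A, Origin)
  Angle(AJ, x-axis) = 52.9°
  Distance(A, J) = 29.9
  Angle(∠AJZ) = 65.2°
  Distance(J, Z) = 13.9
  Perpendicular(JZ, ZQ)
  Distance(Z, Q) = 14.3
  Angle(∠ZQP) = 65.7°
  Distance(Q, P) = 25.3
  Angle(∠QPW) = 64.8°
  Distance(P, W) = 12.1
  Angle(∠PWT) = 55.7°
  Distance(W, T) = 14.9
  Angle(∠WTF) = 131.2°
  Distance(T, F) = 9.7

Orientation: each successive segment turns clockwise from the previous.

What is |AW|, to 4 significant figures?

33.53

A is at the origin; AJ runs at 52.9° with length 29.9, so J = (18.04, 23.85). ∠AJZ = 65.2° gives JZ at -61.90° from the x-axis; with |JZ| = 13.9, Z = (24.58, 11.59). The perpendicularity gives ZQ at right angles to JZ, so ZQ runs at -151.9°; with |ZQ| = 14.3, Q = (11.97, 4.851). ∠ZQP = 65.7° gives QP at 93.80° from the x-axis; with |QP| = 25.3, P = (10.29, 30.10). ∠QPW = 64.8° gives PW at -21.40° from the x-axis; with |PW| = 12.1, W = (21.56, 25.68). Then |AW| = |W − A| = 33.53.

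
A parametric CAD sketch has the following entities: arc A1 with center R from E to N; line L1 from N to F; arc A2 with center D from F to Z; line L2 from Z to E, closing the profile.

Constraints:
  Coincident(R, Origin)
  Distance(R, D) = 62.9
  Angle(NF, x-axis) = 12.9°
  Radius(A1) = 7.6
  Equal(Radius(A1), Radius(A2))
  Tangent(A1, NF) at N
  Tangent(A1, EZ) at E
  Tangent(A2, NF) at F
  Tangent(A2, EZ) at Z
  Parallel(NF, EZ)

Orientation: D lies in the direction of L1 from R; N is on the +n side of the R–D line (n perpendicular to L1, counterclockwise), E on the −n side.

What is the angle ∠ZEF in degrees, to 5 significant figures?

13.585°

Tangency of A1 to both parallel lines with radius 7.6 puts N and E at R ± 7.6·n: N = (-1.6967, 7.4082), E = (1.6967, -7.4082). Equal radii place F and Z the same way about D: F = D + 7.6·n = (59.616, 21.451), Z = D − 7.6·n = (63.009, 6.6342). Then cos ∠ZEF = EZ·EF / (|EZ||EF|), giving 13.585°.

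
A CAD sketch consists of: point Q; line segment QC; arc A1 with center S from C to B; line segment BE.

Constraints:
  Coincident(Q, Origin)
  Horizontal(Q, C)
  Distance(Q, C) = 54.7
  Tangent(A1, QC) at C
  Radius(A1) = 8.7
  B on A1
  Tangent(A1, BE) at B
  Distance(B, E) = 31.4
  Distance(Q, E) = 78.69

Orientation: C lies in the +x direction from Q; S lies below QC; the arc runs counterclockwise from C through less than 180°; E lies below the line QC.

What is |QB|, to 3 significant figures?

50.3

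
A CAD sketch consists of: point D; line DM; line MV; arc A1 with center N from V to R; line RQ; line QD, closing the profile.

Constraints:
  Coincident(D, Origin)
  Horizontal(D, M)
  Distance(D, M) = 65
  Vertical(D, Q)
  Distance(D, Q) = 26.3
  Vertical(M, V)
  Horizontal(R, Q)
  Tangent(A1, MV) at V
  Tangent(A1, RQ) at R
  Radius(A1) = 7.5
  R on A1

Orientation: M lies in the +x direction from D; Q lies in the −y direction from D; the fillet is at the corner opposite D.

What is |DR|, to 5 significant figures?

63.229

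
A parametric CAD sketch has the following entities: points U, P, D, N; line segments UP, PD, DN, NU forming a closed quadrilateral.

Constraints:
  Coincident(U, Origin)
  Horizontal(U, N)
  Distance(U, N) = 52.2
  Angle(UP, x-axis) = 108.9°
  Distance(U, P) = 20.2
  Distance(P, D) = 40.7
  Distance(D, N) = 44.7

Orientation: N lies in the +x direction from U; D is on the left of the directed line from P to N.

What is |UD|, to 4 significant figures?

48.29

Checks: |UN| = 52.20 ✓; |UP| = 20.20 ✓; |PD| = 40.70 ✓; |DN| = 44.70 ✓.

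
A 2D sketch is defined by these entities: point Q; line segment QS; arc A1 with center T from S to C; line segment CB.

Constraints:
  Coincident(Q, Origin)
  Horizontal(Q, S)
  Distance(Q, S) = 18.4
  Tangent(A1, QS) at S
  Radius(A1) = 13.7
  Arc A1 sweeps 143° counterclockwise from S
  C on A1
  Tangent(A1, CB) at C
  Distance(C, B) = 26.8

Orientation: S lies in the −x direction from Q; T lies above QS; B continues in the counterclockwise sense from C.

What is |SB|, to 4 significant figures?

42.84

Q is at the origin; Q and S share the same y with |QS| = 18.4 and S on the −x side, so S = (-18.40, 0.000). A1 meets QS tangentially, so TS is at right angles to QS, so T = S + (0, 13.7) = (-18.40, 13.70). On A1, S sits at bearing -90° from T; a 143° counterclockwise sweep puts C at bearing 53°, so C = T + 13.7·(cos 53°, sin 53°) = (-10.16, 24.64). Tangency of A1 to CB means the radius TC is perpendicular to CB, so CB runs along (−sin 53°, cos 53°); with |CB| = 26.8, B = (-31.56, 40.77). Then |SB| = |B − S| = 42.84.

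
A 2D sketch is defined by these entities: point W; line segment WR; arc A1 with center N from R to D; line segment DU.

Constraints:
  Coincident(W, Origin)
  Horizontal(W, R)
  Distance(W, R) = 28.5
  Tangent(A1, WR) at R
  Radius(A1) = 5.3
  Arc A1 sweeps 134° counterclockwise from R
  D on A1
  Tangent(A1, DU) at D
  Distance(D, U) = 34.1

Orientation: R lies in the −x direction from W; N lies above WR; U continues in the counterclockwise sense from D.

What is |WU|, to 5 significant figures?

58.849

W is at the origin; W and R share the same y with |WR| = 28.5 and R on the −x side, so R = (-28.500, 0.0000). A1 meets WR tangentially, so NR is at right angles to WR, so N = R + (0, 5.3) = (-28.500, 5.3000). On A1, R sits at bearing -90° from N; a 134° counterclockwise sweep puts D at bearing 44°, so D = N + 5.3·(cos 44°, sin 44°) = (-24.687, 8.9817). The tangent condition forces ND to be normal to DU, so DU runs along (−sin 44°, cos 44°); with |DU| = 34.1, U = (-48.375, 33.511). Then |WU| = |U − W| = 58.849.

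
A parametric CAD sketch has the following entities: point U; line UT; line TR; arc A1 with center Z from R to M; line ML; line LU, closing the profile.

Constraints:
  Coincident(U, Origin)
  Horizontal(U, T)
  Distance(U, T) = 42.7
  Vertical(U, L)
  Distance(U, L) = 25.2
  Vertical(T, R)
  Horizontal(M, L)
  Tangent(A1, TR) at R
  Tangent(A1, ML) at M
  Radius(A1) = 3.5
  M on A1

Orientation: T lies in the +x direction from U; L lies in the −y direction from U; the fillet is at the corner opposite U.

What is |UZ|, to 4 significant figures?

44.81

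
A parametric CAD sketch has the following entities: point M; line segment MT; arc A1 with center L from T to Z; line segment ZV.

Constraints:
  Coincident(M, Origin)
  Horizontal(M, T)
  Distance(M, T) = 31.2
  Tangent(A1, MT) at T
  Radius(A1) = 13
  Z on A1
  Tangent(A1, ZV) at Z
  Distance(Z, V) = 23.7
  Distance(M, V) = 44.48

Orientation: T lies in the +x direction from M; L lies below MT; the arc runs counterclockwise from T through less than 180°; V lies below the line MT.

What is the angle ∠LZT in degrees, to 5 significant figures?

40.285°

Checks: |LZ| = 13.00 ✓; ∠(LZ, ZV) = 90.00° ✓; |ZV| = 23.70 ✓; |MV| = 44.48 ✓.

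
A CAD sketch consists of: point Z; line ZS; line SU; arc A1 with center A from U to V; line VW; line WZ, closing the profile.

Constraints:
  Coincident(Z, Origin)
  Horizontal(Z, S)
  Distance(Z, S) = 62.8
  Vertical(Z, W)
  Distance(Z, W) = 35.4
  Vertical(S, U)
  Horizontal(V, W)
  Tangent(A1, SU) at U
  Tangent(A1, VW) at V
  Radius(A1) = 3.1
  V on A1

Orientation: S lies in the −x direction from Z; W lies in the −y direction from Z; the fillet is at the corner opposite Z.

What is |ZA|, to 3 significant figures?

67.9

Z is at the origin; Z and S share the same y with |ZS| = 62.8 and S on the −x side, so S = (-62.8, 0.00). Z and W share the same x with |ZW| = 35.4 and W on the −y side, so W = (0.00, -35.4). The virtual corner opposite Z is at (-62.8, -35.4). Tangency of A1 to SU means the radius AU is perpendicular to SU and tangency of A1 to VW means the radius AV is perpendicular to VW, with radius 3.1, so the center A sits 3.1 in from both sides at A = (-59.7, -32.3). Then |ZA| = |A − Z| = 67.9.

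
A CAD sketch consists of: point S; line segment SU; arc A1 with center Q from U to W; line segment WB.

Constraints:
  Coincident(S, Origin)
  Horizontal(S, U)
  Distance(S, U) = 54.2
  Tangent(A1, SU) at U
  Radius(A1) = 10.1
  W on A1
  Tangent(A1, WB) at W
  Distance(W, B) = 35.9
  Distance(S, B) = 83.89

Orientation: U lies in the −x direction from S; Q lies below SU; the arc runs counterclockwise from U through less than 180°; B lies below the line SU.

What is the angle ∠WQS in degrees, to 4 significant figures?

156.4°

S is at the origin; S and U share the same y with |SU| = 54.2 and U on the −x side, so U = (-54.20, 0.000). A1 meets SU tangentially, so QU is at right angles to SU, so Q = U + (0, -10.1) = (-54.20, -10.10). Since QW ⟂ WB (tangency), |QB| = √(10.1² + 35.9²) = 37.29 regardless of where W sits on A1. So B lies on both circle(S, 83.89) and circle(Q, 37.29); the below-SU intersection is B = (-72.16, -42.78). W is the foot of the tangent from B: W = (-64.04, -7.815).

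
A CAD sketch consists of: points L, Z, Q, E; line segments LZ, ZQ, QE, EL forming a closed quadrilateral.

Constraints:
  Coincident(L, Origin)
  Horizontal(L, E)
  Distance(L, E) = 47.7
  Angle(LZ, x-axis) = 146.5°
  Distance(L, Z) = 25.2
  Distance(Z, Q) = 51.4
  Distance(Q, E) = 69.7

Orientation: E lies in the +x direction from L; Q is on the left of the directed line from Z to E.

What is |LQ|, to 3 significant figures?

57.3

L is at the origin; L and E share the same y with |LE| = 47.7 and E in +x, so E = (47.7, 0). LZ runs at 146.5° with |LZ| = 25.2, so Z = (-21.0, 13.9). Q is determined by |ZQ| = 51.4 and |QE| = 69.7 together: it lies at the intersection of circle(Z, 51.4) and circle(E, 69.7). With |ZE| = 70.1, the foot of the radical line on ZE is 19.2 from Z and the perpendicular offset is √(51.4² − 19.2²) = 47.7. Taking the left-of-ZE solution: Q = (7.31, 56.8).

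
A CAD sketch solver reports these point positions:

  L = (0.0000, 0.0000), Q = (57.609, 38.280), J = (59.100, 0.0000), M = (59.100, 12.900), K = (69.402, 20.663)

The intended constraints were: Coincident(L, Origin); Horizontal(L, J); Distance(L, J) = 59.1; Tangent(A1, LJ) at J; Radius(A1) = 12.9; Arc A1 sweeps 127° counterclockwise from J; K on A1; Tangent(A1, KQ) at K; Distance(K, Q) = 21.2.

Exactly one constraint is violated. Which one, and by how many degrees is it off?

Tangent(A1, KQ) at K — off by 3.20°.

L = (0.00, 0.00) ✓; L.y = 0.00, J.y = 0.00 ✓; |LJ| = 59.10 ✓; ∠(MJ, JL) = 90.00° ✓; |MJ| = 12.90 ✓; bearing(M→K) − bearing(M→J) = 127.0° ✓; |MK| = 12.90 ✓; ∠(MK, KQ) = 93.20° ✗; |KQ| = 21.20 ✓.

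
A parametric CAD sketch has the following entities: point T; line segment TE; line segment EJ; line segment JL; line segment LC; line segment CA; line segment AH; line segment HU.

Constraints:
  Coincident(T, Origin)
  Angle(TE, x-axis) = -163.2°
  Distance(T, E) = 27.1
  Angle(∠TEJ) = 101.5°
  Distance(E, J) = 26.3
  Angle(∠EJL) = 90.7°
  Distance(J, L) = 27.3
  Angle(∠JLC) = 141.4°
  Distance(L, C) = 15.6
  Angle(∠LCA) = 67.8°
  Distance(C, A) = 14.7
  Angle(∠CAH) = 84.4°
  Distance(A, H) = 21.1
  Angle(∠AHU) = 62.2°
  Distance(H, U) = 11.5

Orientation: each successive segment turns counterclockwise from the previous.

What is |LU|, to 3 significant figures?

2.86

∠CAH = 84.4° gives AH at -109° from the x-axis; with |AH| = 21.1, H = (-5.17, -35.0). ∠AHU = 62.2° gives HU at 8.80° from the x-axis; with |HU| = 11.5, U = (6.20, -33.2). Then |LU| = |U − L| = 2.86.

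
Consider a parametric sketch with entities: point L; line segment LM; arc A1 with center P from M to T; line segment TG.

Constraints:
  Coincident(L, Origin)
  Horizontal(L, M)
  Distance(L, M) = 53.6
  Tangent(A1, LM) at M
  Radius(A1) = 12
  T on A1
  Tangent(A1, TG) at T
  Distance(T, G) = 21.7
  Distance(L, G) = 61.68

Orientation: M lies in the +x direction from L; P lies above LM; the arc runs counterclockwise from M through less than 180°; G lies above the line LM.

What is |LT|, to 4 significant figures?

65.97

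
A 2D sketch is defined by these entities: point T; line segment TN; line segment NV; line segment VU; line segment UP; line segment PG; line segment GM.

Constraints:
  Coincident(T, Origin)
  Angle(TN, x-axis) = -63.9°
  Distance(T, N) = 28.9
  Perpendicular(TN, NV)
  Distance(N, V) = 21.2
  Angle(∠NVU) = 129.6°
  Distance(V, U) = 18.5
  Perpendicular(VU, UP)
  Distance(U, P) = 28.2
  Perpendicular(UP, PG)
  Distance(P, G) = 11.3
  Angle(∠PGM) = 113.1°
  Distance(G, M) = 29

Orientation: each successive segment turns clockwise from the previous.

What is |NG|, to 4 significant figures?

23.87

T is at the origin; TN runs at -63.9° with length 28.9, so N = (12.71, -25.95). TN ⟂ NV, so NV runs at -153.9°; with |NV| = 21.2, V = (-6.324, -35.28). ∠NVU = 129.6° gives VU at 155.7° from the x-axis; with |VU| = 18.5, U = (-23.18, -27.67). VU ⟂ UP, so UP runs at 65.70°; with |UP| = 28.2, P = (-11.58, -1.965). UP is perpendicular to PG, so PG runs at -24.30°; with |PG| = 11.3, G = (-1.281, -6.615). Then |NG| = |G − N| = 23.87.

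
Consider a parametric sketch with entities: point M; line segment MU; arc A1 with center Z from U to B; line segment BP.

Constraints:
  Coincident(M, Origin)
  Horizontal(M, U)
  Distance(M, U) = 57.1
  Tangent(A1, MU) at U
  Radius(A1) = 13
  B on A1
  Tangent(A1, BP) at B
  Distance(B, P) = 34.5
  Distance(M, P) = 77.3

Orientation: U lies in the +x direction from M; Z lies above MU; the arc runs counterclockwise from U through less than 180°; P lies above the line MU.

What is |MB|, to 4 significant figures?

71.53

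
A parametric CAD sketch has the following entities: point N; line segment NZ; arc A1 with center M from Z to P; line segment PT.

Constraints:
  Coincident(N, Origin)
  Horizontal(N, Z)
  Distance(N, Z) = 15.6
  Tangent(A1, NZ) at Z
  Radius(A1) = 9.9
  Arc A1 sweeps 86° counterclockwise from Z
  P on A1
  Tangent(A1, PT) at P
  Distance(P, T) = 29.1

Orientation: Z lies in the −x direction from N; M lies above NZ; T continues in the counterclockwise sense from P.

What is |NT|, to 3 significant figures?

38.4

N is at the origin; NZ is horizontal with |NZ| = 15.6 and Z on the −x side, so Z = (-15.6, 0.00). Since A1 is tangent to NZ there, MZ ⟂ NZ, so M = Z + (0, 9.9) = (-15.6, 9.90). On A1, Z sits at bearing -90° from M; an 86° counterclockwise sweep puts P at bearing -4°, so P = M + 9.9·(cos -4°, sin -4°) = (-5.72, 9.21). A1 meets PT tangentially, so MP is at right angles to PT, so PT runs along (−sin -4°, cos -4°); with |PT| = 29.1, T = (-3.69, 38.2). Then |NT| = |T − N| = 38.4.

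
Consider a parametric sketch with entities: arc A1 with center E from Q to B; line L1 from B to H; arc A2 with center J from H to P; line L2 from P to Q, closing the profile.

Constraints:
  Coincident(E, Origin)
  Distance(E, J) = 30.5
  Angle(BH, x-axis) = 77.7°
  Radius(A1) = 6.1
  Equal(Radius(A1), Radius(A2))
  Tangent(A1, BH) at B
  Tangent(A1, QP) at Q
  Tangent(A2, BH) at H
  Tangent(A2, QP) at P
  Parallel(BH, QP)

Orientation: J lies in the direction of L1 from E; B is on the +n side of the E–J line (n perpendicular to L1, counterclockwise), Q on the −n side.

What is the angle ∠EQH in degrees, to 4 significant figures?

68.20°

The slot axis is L1's direction at 77.7°, so u = (cos 77.7°, sin 77.7°) = (0.2130, 0.9770) and n = (−sin 77.7°, cos 77.7°) = (-0.9770, 0.2130). E is at the origin and J lies 30.5 along u from E, so J = 30.5·u = (6.497, 29.80). Tangency of A1 to both parallel lines with radius 6.1 puts B and Q at E ± 6.1·n: B = (-5.960, 1.299), Q = (5.960, -1.299). Equal radii place H and P the same way about J: H = J + 6.1·n = (0.5374, 31.10), P = J − 6.1·n = (12.46, 28.50). Then cos ∠EQH = QE·QH / (|QE||QH|), giving 68.20°.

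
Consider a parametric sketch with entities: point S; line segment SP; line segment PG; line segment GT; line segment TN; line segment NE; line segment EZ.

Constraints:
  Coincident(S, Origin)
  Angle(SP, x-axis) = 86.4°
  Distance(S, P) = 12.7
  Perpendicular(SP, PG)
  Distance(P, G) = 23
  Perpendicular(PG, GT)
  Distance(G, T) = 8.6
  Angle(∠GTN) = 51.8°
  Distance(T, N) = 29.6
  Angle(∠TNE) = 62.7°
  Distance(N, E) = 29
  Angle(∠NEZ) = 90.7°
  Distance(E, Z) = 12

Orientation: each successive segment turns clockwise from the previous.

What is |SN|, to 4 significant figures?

22.41

S is at the origin; SP runs at 86.4° with length 12.7, so P = (0.7974, 12.67). The perpendicularity gives PG at right angles to SP, so PG runs at -3.600°; with |PG| = 23.0, G = (23.75, 11.23). PG is perpendicular to GT, so GT runs at -93.60°; with |GT| = 8.6, T = (23.21, 2.648). ∠GTN = 51.8° gives TN at 138.2° from the x-axis; with |TN| = 29.6, N = (1.146, 22.38). Then |SN| = |N − S| = 22.41.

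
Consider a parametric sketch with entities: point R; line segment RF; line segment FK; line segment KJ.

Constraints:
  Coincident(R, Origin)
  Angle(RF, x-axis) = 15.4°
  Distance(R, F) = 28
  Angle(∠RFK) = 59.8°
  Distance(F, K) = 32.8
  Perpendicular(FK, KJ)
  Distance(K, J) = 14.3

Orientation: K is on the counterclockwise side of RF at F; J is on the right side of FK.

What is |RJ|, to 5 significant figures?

42.808

R is at the origin; RF runs at 15.4° with length 28.0, so F = 28.0·(cos 15.4°, sin 15.4°) = (26.995, 7.4356). ∠RFK = 59.8°, so FK runs at 15.4° + (180° − 59.8°) = 135.60° from the x-axis; with |FK| = 32.8, K = F + 32.8·(cos 135.60°, sin 135.60°) = (3.5600, 30.385). FK ⟂ KJ; with |KJ| = 14.3 on the right of FK, J = K + 14.3·(0.69966, 0.71447) = (13.565, 40.601). Then |RJ| = |J − R| = 42.808.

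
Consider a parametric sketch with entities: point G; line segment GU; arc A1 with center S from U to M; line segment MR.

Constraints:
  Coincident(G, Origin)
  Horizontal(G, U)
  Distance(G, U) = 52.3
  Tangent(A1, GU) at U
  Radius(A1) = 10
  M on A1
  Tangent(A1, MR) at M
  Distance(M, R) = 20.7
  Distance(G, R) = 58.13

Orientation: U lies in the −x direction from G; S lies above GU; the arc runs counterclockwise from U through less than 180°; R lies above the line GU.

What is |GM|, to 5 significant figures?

44.489

G is at the origin; G and U share the same y with |GU| = 52.3 and U on the −x side, so U = (-52.300, 0.0000). Tangency of A1 to GU means the radius SU is perpendicular to GU, so S = U + (0, 10) = (-52.300, 10.000). Since SM ⟂ MR (tangency), |SR| = √(10.0² + 20.7²) = 22.989 regardless of where M sits on A1. So R lies on both circle(G, 58.13) and circle(S, 22.989); the above-GU intersection is R = (-48.124, 32.606). M is the foot of the tangent from R: M = (-42.655, 12.642).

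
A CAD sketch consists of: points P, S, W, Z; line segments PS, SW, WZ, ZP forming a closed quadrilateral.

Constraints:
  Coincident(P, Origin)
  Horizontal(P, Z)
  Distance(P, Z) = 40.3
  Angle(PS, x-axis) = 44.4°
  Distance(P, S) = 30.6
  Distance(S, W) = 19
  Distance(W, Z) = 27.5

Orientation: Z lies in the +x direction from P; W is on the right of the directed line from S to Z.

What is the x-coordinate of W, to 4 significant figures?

13.17

Checks: |SW| = 19.00 ✓; |WZ| = 27.50 ✓.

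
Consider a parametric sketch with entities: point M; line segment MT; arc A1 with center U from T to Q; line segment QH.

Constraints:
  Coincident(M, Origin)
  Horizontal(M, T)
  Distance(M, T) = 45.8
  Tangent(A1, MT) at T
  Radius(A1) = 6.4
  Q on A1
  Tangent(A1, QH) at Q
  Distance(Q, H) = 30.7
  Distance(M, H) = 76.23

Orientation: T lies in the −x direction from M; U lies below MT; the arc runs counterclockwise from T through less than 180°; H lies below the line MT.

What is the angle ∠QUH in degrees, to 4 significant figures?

78.22°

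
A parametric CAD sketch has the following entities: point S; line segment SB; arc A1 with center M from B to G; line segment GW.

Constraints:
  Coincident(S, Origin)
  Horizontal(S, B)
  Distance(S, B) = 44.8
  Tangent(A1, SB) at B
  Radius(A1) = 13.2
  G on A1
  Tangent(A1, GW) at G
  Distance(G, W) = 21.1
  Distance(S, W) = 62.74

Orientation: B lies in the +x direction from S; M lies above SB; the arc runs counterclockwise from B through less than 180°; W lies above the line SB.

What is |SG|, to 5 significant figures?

59.892

S is at the origin; S and B share the same y with |SB| = 44.8 and B on the +x side, so B = (44.800, 0.0000). A1 meets SB tangentially, so MB is at right angles to SB, so M = B + (0, 13.2) = (44.800, 13.200). Since MG ⟂ GW (tangency), |MW| = √(13.2² + 21.1²) = 24.889 regardless of where G sits on A1. So W lies on both circle(S, 62.74) and circle(M, 24.889); the above-SB intersection is W = (50.323, 37.468). G is the foot of the tangent from W: G = (57.265, 17.543).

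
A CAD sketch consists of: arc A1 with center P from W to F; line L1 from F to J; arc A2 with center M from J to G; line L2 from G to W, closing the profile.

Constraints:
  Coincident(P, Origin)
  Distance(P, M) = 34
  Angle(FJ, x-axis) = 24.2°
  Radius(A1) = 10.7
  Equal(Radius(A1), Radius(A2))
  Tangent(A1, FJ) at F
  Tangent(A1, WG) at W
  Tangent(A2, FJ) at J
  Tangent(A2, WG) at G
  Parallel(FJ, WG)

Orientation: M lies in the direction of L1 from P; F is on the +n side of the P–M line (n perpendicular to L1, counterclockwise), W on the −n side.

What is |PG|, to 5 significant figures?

35.644

Tangency of A1 to both parallel lines with radius 10.7 puts F and W at P ± 10.7·n: F = (-4.3862, 9.7597), W = (4.3862, -9.7597). Equal radii place J and G the same way about M: J = M + 10.7·n = (26.626, 23.697), G = M − 10.7·n = (35.398, 4.1777). Then |PG| = |G − P| = 35.644.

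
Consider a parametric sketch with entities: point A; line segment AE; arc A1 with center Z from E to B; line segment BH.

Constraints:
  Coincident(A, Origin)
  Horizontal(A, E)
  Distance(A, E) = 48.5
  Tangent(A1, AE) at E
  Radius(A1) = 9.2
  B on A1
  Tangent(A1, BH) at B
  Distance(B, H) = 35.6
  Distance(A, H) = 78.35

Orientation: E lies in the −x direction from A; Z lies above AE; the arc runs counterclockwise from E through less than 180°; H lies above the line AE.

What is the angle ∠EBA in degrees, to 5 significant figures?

92.531°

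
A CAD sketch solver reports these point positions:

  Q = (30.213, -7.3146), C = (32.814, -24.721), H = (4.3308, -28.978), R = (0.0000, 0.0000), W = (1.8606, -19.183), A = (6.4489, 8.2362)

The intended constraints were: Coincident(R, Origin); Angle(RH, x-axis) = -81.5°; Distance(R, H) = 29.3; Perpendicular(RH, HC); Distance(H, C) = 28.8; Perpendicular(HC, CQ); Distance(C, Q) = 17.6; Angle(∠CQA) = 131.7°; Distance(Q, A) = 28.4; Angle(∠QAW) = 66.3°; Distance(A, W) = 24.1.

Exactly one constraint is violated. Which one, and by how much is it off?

Distance(A, W) = 24.1 — off by 3.70.

R = (0.00, 0.00) ✓; RH at -81.50° ✓; |RH| = 29.30 ✓; ∠(RH, HC) = 90.00° ✓; |HC| = 28.80 ✓; ∠(HC, CQ) = 90.00° ✓; |CQ| = 17.60 ✓; ∠CQA = 131.7° ✓; |QA| = 28.40 ✓; ∠QAW = 66.30° ✓; |AW| = 27.80 ✗.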